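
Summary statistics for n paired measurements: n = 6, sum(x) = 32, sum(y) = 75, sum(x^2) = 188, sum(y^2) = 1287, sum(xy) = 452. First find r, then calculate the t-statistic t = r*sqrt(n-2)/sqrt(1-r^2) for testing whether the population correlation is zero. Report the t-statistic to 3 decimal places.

Numerator: nΣxy − (Σx)(Σy) = 6·452 − (32)(75) = 312
Denominator: √[(nΣx²−(Σx)²)(nΣy²−(Σy)²)]
  nΣx²−(Σx)² = 6·188 − 1024 = 104;  nΣy²−(Σy)² = 6·1287 − 5625 = 2097
  √(104·2097) = √218088 = 466.9989
r = 312 / 466.9989 = 0.6681
t = r·√(n−2)/√(1−r²) = 0.6681·√4 / √(1−0.446358) = 1.336200 / 0.744071 = 1.796

1.796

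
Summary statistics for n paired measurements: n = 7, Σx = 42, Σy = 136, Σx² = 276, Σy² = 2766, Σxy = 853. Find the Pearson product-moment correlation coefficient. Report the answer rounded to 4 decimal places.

0.6790

S_xy = nΣxy − ΣxΣy = 7·853 − 42·136 = 5971 − 5712 = 259
S_xx = nΣx² − (Σx)² = 7·276 − 42² = 1932 − 1764 = 168
S_yy = nΣy² − (Σy)² = 7·2766 − 136² = 19362 − 18496 = 866
r = S_xy / √(S_xx·S_yy) = 259 / √(168·866) = 259 / √145488 = 259 / 381.4289 = 0.6790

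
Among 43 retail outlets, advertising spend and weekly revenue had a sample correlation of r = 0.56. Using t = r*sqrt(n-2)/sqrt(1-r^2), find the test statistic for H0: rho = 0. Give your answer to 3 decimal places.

t = r·√(n−2) / √(1−r²) with r = 0.56, n = 43
  = 0.56·√41 / √(1 − 0.3136)
  = 0.56·6.403124 / 0.828493
  = 3.585749 / 0.828493 = 4.328

4.328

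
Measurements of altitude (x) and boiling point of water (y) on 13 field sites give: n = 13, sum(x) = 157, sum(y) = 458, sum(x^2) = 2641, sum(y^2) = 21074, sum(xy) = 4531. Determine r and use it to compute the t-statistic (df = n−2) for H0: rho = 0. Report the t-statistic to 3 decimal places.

-2.027

Numerator: nΣxy − (Σx)(Σy) = 13·4531 − (157)(458) = -13003
Denominator: √[(nΣx²−(Σx)²)(nΣy²−(Σy)²)]
  nΣx²−(Σx)² = 13·2641 − 24649 = 9684;  nΣy²−(Σy)² = 13·21074 − 209764 = 64198
  √(9684·64198) = √621693432 = 24933.7809
r = -13003 / 24933.7809 = -0.5215
t = r·√(n−2)/√(1−r²) = -0.5215·√11 / √(1−0.271962) = -1.729620 / 0.853251 = -2.027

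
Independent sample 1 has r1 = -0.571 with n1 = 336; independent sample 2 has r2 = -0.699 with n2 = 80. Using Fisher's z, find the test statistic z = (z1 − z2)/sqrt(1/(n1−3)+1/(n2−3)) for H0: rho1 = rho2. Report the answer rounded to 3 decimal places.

1.711

Fisher z-transforms: z1 = atanh(-0.571) = -0.649005, z2 = atanh(-0.699) = -0.865342; difference d = 0.216337
Var(d) = 1/333 + 1/77 = 0.0030030 + 0.0129870 = 0.0159900
z = d/√Var(d) = 0.216337 / √0.0159900 = 0.216337 / 0.126452 = 1.711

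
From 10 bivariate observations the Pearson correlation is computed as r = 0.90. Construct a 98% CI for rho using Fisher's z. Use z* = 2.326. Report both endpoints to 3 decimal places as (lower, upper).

(0.532, 0.982)

z_r = atanh(0.90) = 1.472219;  SE = 1/√(n−3) = 1/√7 = 0.377964
z-limits: 1.472219 ± 2.326·0.377964 = 1.472219 ± 0.879144 = [0.593075, 2.351363]
ρ-limits: (tanh 0.593075, tanh 2.351363) = (0.532, 0.982)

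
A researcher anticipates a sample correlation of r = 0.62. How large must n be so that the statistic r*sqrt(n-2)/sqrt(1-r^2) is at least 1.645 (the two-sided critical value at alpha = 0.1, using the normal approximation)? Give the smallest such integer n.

7

Need r·√(n−2)/√(1−r²) ≥ 1.645
√(n−2) ≥ 1.645·√(1−0.3844) / 0.62 = 1.645·0.784602 / 0.62 = 2.0817
n−2 ≥ 4.3335  ⇒  n ≥ 6.3335
Smallest integer n = 7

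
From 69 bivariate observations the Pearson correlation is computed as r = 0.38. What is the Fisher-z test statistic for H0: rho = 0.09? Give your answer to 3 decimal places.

Fisher z: atanh(0.38) = 0.400060, atanh(0.09) = 0.090244
z = (z_r − z_0)·√(n−3) = (0.400060 − 0.090244)·√66 = 0.309816 · 8.124038 = 2.517

2.517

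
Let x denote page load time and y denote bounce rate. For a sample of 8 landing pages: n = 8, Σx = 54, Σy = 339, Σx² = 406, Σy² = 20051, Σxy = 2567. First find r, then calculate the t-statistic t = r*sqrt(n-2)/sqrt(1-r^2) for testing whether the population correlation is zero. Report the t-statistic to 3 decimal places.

1.716

Numerator: nΣxy − (Σx)(Σy) = 8·2567 − (54)(339) = 2230
Denominator: √[(nΣx²−(Σx)²)(nΣy²−(Σy)²)]
  nΣx²−(Σx)² = 8·406 − 2916 = 332;  nΣy²−(Σy)² = 8·20051 − 114921 = 45487
  √(332·45487) = √15101684 = 3886.0885
r = 2230 / 3886.0885 = 0.5738
t = r·√(n−2)/√(1−r²) = 0.5738·√6 / √(1−0.329246) = 1.405517 / 0.818996 = 1.716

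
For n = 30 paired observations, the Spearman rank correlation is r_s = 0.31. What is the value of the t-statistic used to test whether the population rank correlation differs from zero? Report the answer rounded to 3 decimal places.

1.725

1 − r_s² = 1 − 0.0961 = 0.9039;  √(1−r_s²) = 0.950737
√(n−2) = √28 = 5.291503
t = r_s·√(n−2)/√(1−r_s²) = 0.31 · 5.291503 / 0.950737 = 1.725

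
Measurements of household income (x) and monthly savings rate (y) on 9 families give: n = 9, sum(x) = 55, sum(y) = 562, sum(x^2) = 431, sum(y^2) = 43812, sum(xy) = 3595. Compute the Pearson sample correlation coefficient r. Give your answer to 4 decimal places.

S_xy = nΣxy − ΣxΣy = 9·3595 − 55·562 = 32355 − 30910 = 1445
S_xx = nΣx² − (Σx)² = 9·431 − 55² = 3879 − 3025 = 854
S_yy = nΣy² − (Σy)² = 9·43812 − 562² = 394308 − 315844 = 78464
r = S_xy / √(S_xx·S_yy) = 1445 / √(854·78464) = 1445 / √67008256 = 1445 / 8185.8571 = 0.1765

0.1765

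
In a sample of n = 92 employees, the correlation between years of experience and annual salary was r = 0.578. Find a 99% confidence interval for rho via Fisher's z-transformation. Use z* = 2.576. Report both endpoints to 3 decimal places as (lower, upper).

Fisher z: z_r = atanh(r) = ½·ln((1+0.578)/(1−0.578)) = 0.659454
SE(z) = 1/√(n−3) = 1/√89 = 0.106000
99% ⇒ z* = 2.576; margin = 2.576·0.106000 = 0.273056
CI on z-scale: (0.386398, 0.932510)
Back-transform: tanh(0.386398) = 0.368251, tanh(0.932510) = 0.731762

(0.368, 0.732)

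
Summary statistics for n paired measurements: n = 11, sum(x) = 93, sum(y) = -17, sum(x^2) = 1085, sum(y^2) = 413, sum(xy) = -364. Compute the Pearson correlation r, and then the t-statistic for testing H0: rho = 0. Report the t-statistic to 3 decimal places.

-2.553

S_xy = nΣxy − ΣxΣy = 11·(-364) − 93·(-17) = -4004 − (-1581) = -2423
S_xx = nΣx² − (Σx)² = 11·1085 − 93² = 11935 − 8649 = 3286
S_yy = nΣy² − (Σy)² = 11·413 − (-17)² = 4543 − 289 = 4254
r = S_xy / √(S_xx·S_yy) = -2423 / √(3286·4254) = -2423 / √13978644 = -2423 / 3738.8025 = -0.6481
t = r·√(n−2)/√(1−r²) = -0.6481·√9 / √(1−0.420034) = -1.944300 / 0.761555 = -2.553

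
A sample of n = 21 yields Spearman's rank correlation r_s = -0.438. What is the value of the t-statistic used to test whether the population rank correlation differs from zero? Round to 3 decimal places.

t = r_s·√(n−2) / √(1−r_s²) with r_s = -0.438, n = 21
  = -0.438·√19 / √(1 − 0.191844)
  = -0.438·4.358899 / 0.898975
  = -1.909198 / 0.898975 = -2.124

-2.124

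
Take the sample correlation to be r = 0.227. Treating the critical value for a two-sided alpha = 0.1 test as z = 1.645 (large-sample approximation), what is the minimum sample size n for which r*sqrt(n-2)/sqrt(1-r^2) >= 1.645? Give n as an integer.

Need r·√(n−2)/√(1−r²) ≥ 1.645
√(n−2) ≥ 1.645·√(1−0.051529) / 0.227 = 1.645·0.973895 / 0.227 = 7.0575
n−2 ≥ 49.8083  ⇒  n ≥ 51.8083
Smallest integer n = 52

52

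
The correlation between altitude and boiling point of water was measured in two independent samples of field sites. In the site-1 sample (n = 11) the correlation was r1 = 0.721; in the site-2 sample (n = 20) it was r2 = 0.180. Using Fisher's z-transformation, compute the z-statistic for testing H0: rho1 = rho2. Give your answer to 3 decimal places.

Fisher z-transforms: z1 = atanh(0.721) = 0.909725, z2 = atanh(0.180) = 0.181983; difference d = 0.727742
Var(d) = 1/8 + 1/17 = 0.1250000 + 0.0588235 = 0.1838235
z = d/√Var(d) = 0.727742 / √0.1838235 = 0.727742 / 0.428746 = 1.697

1.697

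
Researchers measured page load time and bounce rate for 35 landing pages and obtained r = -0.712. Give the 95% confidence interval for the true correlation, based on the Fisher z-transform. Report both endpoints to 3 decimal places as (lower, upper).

Fisher z: z_r = atanh(r) = ½·ln((1+(-0.712))/(1−(-0.712))) = -0.891229
SE(z) = 1/√(n−3) = 1/√32 = 0.176777
95% ⇒ z* = 1.960; margin = 1.960·0.176777 = 0.346483
CI on z-scale: (-1.237712, -0.544746)
Back-transform: tanh(-1.237712) = -0.844802, tanh(-0.544746) = -0.496572

(-0.845, -0.497)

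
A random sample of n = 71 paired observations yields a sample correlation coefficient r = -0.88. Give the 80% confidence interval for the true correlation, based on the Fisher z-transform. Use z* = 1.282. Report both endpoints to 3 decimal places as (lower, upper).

(-0.911, -0.840)

z_r = atanh(-0.88) = -1.375768;  SE = 1/√(n−3) = 1/√68 = 0.121268
z-limits: -1.375768 ± 1.282·0.121268 = -1.375768 ± 0.155466 = [-1.531234, -1.220302]
ρ-limits: (tanh -1.531234, tanh -1.220302) = (-0.911, -0.840)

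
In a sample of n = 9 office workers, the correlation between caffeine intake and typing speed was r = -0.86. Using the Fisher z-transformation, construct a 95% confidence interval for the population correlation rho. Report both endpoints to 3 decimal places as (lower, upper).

Fisher z: z_r = atanh(r) = ½·ln((1+(-0.86))/(1−(-0.86))) = -1.293345
SE(z) = 1/√(n−3) = 1/√6 = 0.408248
95% ⇒ z* = 1.960; margin = 1.960·0.408248 = 0.800166
CI on z-scale: (-2.093511, -0.493179)
Back-transform: tanh(-2.093511) = -0.970072, tanh(-0.493179) = -0.456736

(-0.970, -0.457)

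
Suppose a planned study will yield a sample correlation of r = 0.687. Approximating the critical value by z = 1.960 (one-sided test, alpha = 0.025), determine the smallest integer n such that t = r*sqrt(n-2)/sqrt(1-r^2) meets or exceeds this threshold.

Need r·√(n−2)/√(1−r²) ≥ 1.960
√(n−2) ≥ 1.960·√(1−0.471969) / 0.687 = 1.960·0.726657 / 0.687 = 2.0731
n−2 ≥ 4.2977  ⇒  n ≥ 6.2977
Smallest integer n = 7

7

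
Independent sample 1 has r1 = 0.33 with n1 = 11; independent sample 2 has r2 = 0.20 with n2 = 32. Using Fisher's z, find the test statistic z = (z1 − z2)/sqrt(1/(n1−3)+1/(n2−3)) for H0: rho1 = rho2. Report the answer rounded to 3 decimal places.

Fisher z-transforms: z1 = atanh(0.33) = 0.342828, z2 = atanh(0.20) = 0.202733; difference d = 0.140095
Var(d) = 1/8 + 1/29 = 0.1250000 + 0.0344828 = 0.1594828
z = d/√Var(d) = 0.140095 / √0.1594828 = 0.140095 / 0.399353 = 0.351

0.351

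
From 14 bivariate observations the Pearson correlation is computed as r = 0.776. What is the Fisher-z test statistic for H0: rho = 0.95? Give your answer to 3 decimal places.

-2.642

Fisher z: atanh(0.776) = 1.035236, atanh(0.95) = 1.831781
z = (z_r − z_0)·√(n−3) = (1.035236 − 1.831781)·√11 = -0.796545 · 3.316625 = -2.642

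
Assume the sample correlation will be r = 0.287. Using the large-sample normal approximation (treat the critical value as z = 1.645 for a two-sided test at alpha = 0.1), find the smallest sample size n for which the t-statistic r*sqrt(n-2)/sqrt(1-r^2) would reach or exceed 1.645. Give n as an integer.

Need r·√(n−2)/√(1−r²) ≥ 1.645
√(n−2) ≥ 1.645·√(1−0.082369) / 0.287 = 1.645·0.957931 / 0.287 = 5.4906
n−2 ≥ 30.1467  ⇒  n ≥ 32.1467
Smallest integer n = 33

33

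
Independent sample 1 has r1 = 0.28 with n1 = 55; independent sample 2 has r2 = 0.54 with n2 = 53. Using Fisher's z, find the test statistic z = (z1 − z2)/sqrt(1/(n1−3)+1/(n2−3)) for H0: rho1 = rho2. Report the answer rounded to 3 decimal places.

-1.598

Fisher z-transforms: z1 = atanh(0.28) = 0.287682, z2 = atanh(0.54) = 0.604156; difference d = -0.316474
Var(d) = 1/52 + 1/50 = 0.0192308 + 0.0200000 = 0.0392308
z = d/√Var(d) = -0.316474 / √0.0392308 = -0.316474 / 0.198068 = -1.598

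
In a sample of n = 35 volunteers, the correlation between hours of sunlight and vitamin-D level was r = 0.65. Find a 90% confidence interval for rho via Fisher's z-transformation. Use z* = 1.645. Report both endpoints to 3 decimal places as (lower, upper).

z_r = atanh(0.65) = 0.775299;  SE = 1/√(n−3) = 1/√32 = 0.176777
z-limits: 0.775299 ± 1.645·0.176777 = 0.775299 ± 0.290798 = [0.484501, 1.066097]
ρ-limits: (tanh 0.484501, tanh 1.066097) = (0.450, 0.788)

(0.450, 0.788)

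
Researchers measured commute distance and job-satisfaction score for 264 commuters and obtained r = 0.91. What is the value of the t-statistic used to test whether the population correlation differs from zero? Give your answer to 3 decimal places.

1 − r² = 1 − 0.8281 = 0.1719;  √(1−r²) = 0.414608
√(n−2) = √262 = 16.186414
t = r·√(n−2)/√(1−r²) = 0.91 · 16.186414 / 0.414608 = 35.527

35.527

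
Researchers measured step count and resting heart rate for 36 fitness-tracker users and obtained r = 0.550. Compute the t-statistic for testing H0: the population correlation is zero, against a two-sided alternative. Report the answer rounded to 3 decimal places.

1 − r² = 1 − 0.302500 = 0.697500;  √(1−r²) = 0.835165
√(n−2) = √34 = 5.830952
t = r·√(n−2)/√(1−r²) = 0.550 · 5.830952 / 0.835165 = 3.840

3.840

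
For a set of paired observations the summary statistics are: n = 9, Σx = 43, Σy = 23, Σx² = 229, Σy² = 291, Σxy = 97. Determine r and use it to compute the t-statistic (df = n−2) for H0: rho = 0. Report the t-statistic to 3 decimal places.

Numerator: nΣxy − (Σx)(Σy) = 9·97 − (43)(23) = -116
Denominator: √[(nΣx²−(Σx)²)(nΣy²−(Σy)²)]
  nΣx²−(Σx)² = 9·229 − 1849 = 212;  nΣy²−(Σy)² = 9·291 − 529 = 2090
  √(212·2090) = √443080 = 665.6425
r = -116 / 665.6425 = -0.1743
t = r·√(n−2)/√(1−r²) = -0.1743·√7 / √(1−0.030380) = -0.461154 / 0.984693 = -0.468

-0.468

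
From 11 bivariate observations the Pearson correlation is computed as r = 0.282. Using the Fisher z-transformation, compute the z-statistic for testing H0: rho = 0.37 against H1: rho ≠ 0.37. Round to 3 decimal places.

Fisher z: atanh(0.282) = 0.289854, atanh(0.37) = 0.388423
z = (z_r − z_0)·√(n−3) = (0.289854 − 0.388423)·√8 = -0.098569 · 2.828427 = -0.279

-0.279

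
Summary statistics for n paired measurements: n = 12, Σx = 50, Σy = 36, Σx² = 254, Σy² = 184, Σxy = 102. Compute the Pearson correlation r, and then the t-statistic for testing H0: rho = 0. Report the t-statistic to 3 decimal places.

-4.444

Numerator: nΣxy − (Σx)(Σy) = 12·102 − (50)(36) = -576
Denominator: √[(nΣx²−(Σx)²)(nΣy²−(Σy)²)]
  nΣx²−(Σx)² = 12·254 − 2500 = 548;  nΣy²−(Σy)² = 12·184 − 1296 = 912
  √(548·912) = √499776 = 706.9484
r = -576 / 706.9484 = -0.8148
t = r·√(n−2)/√(1−r²) = -0.8148·√10 / √(1−0.663899) = -2.576624 / 0.579742 = -4.444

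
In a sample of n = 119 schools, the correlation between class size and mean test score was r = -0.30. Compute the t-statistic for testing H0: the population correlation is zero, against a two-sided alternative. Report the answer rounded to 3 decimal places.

-3.402

1 − r² = 1 − 0.0900 = 0.9100;  √(1−r²) = 0.953939
√(n−2) = √117 = 10.816654
t = r·√(n−2)/√(1−r²) = -0.30 · 10.816654 / 0.953939 = -3.402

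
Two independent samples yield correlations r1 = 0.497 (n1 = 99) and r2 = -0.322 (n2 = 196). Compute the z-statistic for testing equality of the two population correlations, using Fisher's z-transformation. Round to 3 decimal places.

7.040

Fisher z-transforms: z1 = atanh(0.497) = 0.545314, z2 = atanh(-0.322) = -0.333877; difference d = 0.879191
Var(d) = 1/96 + 1/193 = 0.0104167 + 0.0051813 = 0.0155980
z = d/√Var(d) = 0.879191 / √0.0155980 = 0.879191 / 0.124892 = 7.040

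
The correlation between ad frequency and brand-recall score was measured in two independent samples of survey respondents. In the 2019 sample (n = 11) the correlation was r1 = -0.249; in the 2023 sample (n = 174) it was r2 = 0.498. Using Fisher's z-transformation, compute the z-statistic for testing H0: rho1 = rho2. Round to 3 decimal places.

-2.214

Fisher z-transforms: z1 = atanh(-0.249) = -0.254346, z2 = atanh(0.498) = 0.546643; difference d = -0.800989
Var(d) = 1/8 + 1/171 = 0.1250000 + 0.0058480 = 0.1308480
z = d/√Var(d) = -0.800989 / √0.1308480 = -0.800989 / 0.361729 = -2.214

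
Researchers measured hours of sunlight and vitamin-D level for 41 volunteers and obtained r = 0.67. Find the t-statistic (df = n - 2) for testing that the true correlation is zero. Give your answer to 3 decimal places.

5.636

1 − r² = 1 − 0.4489 = 0.5511;  √(1−r²) = 0.742361
√(n−2) = √39 = 6.244998
t = r·√(n−2)/√(1−r²) = 0.67 · 6.244998 / 0.742361 = 5.636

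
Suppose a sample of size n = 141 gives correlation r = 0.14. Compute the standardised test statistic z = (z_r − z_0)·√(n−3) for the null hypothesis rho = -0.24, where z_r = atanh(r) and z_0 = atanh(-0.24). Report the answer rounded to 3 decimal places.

4.531

z_r = atanh(0.14) = 0.140926,  z_0 = atanh(-0.24) = -0.244774
SE = 1/√(n−3) = 1/√138 = 0.085126
z = (z_r − z_0)/SE = (0.140926 − (-0.244774)) / 0.085126 = 0.385700 / 0.085126 = 4.531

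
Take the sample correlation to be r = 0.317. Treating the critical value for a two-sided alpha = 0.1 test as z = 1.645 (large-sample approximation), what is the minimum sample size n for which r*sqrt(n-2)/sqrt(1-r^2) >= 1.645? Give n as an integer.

r√(n−2)/√(1−r²) ≥ 1.645  ⇔  n−2 ≥ (1.645)²·(1−r²)/r²
(1−r²)/r² = (1−0.100489)/0.100489 = 8.9513
n ≥ 2 + 2.706025·8.9513 = 2 + 24.2224 = 26.2224
⌈26.2224⌉ = 27

27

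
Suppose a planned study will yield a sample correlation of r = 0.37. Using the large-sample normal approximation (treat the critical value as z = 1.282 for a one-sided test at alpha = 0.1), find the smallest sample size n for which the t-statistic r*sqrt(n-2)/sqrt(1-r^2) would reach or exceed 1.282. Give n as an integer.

13

r√(n−2)/√(1−r²) ≥ 1.282  ⇔  n−2 ≥ (1.282)²·(1−r²)/r²
(1−r²)/r² = (1−0.1369)/0.1369 = 6.3046
n ≥ 2 + 1.643524·6.3046 = 2 + 10.3618 = 12.3618
⌈12.3618⌉ = 13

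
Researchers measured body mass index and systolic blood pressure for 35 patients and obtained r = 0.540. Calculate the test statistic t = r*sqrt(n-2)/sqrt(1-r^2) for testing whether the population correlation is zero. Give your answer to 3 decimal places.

3.686

t = r·√(n−2) / √(1−r²) with r = 0.540, n = 35
  = 0.540·√33 / √(1 − 0.291600)
  = 0.540·5.744563 / 0.841665
  = 3.102064 / 0.841665 = 3.686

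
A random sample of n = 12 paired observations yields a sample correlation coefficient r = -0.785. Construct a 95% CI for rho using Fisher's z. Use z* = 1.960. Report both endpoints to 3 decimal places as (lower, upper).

Fisher z: z_r = atanh(r) = ½·ln((1+(-0.785))/(1−(-0.785))) = -1.058268
SE(z) = 1/√(n−3) = 1/√9 = 0.333333
95% ⇒ z* = 1.960; margin = 1.960·0.333333 = 0.653333
CI on z-scale: (-1.711601, -0.404935)
Back-transform: tanh(-1.711601) = -0.936844, tanh(-0.404935) = -0.384164

(-0.937, -0.384)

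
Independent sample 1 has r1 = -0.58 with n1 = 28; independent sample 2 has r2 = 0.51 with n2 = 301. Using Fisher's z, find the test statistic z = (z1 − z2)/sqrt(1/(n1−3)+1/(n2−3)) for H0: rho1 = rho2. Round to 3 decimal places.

-5.884

Fisher z-transforms: z1 = atanh(-0.58) = -0.662463, z2 = atanh(0.51) = 0.562730; difference d = -1.225193
Var(d) = 1/25 + 1/298 = 0.0400000 + 0.0033557 = 0.0433557
z = d/√Var(d) = -1.225193 / √0.0433557 = -1.225193 / 0.208220 = -5.884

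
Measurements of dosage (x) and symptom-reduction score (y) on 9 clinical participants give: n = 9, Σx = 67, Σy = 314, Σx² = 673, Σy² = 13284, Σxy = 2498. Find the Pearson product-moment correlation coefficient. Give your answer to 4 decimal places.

0.2519

S_xy = nΣxy − ΣxΣy = 9·2498 − 67·314 = 22482 − 21038 = 1444
S_xx = nΣx² − (Σx)² = 9·673 − 67² = 6057 − 4489 = 1568
S_yy = nΣy² − (Σy)² = 9·13284 − 314² = 119556 − 98596 = 20960
r = S_xy / √(S_xx·S_yy) = 1444 / √(1568·20960) = 1444 / √32865280 = 1444 / 5732.8248 = 0.2519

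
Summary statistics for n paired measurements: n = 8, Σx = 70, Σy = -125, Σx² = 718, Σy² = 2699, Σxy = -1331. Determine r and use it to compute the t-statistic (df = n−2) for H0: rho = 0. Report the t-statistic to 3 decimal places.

Numerator: nΣxy − (Σx)(Σy) = 8·(-1331) − (70)(-125) = -1898
Denominator: √[(nΣx²−(Σx)²)(nΣy²−(Σy)²)]
  nΣx²−(Σx)² = 8·718 − 4900 = 844;  nΣy²−(Σy)² = 8·2699 − 15625 = 5967
  √(844·5967) = √5036148 = 2244.1364
r = -1898 / 2244.1364 = -0.8458
t = r·√(n−2)/√(1−r²) = -0.8458·√6 / √(1−0.715378) = -2.071778 / 0.533500 = -3.883

-3.883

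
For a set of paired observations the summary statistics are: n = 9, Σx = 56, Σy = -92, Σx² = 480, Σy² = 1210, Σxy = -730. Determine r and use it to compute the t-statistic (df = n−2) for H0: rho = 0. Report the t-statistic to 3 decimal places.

-4.042

S_xy = nΣxy − ΣxΣy = 9·(-730) − 56·(-92) = -6570 − (-5152) = -1418
S_xx = nΣx² − (Σx)² = 9·480 − 56² = 4320 − 3136 = 1184
S_yy = nΣy² − (Σy)² = 9·1210 − (-92)² = 10890 − 8464 = 2426
r = S_xy / √(S_xx·S_yy) = -1418 / √(1184·2426) = -1418 / √2872384 = -1418 / 1694.8109 = -0.8367
t = r·√(n−2)/√(1−r²) = -0.8367·√7 / √(1−0.700067) = -2.213700 / 0.547661 = -4.042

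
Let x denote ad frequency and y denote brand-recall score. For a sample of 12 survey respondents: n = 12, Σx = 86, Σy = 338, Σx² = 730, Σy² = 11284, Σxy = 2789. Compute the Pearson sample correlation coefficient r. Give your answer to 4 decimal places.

0.8189

Numerator: nΣxy − (Σx)(Σy) = 12·2789 − (86)(338) = 4400
Denominator: √[(nΣx²−(Σx)²)(nΣy²−(Σy)²)]
  nΣx²−(Σx)² = 12·730 − 7396 = 1364;  nΣy²−(Σy)² = 12·11284 − 114244 = 21164
  √(1364·21164) = √28867696 = 5372.8666
r = 4400 / 5372.8666 = 0.8189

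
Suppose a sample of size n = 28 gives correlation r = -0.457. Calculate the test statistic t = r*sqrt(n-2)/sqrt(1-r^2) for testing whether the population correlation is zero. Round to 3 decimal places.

-2.620

t = r·√(n−2) / √(1−r²) with r = -0.457, n = 28
  = -0.457·√26 / √(1 − 0.208849)
  = -0.457·5.099020 / 0.889467
  = -2.330252 / 0.889467 = -2.620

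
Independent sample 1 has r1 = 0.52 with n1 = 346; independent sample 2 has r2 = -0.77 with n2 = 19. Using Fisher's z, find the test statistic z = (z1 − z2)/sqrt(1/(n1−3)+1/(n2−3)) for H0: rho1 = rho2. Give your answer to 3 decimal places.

z1 = atanh(0.52) = 0.576340,  z2 = atanh(-0.77) = -1.020328
SE = √(1/(n1−3) + 1/(n2−3)) = √(1/343 + 1/16) = √(0.0029155 + 0.0625000) = √0.0654155 = 0.255765
z = (z1 − z2)/SE = (0.576340 − (-1.020328)) / 0.255765 = 1.596668 / 0.255765 = 6.243

6.243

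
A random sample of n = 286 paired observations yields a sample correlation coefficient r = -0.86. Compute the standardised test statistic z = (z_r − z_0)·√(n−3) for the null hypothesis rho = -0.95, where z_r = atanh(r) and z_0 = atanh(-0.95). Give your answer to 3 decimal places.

Fisher z: atanh(-0.86) = -1.293345, atanh(-0.95) = -1.831781
z = (z_r − z_0)·√(n−3) = (-1.293345 − (-1.831781))·√283 = 0.538436 · 16.822604 = 9.058

9.058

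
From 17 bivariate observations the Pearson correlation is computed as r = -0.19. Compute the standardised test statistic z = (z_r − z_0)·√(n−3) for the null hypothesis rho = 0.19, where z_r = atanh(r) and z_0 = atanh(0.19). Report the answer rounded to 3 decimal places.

-1.439

Fisher z: atanh(-0.19) = -0.192337, atanh(0.19) = 0.192337
z = (z_r − z_0)·√(n−3) = (-0.192337 − 0.192337)·√14 = -0.384674 · 3.741657 = -1.439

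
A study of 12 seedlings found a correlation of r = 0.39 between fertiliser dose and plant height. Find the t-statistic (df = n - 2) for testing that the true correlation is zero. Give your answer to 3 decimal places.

1.339

1 − r² = 1 − 0.1521 = 0.8479;  √(1−r²) = 0.920815
√(n−2) = √10 = 3.162278
t = r·√(n−2)/√(1−r²) = 0.39 · 3.162278 / 0.920815 = 1.339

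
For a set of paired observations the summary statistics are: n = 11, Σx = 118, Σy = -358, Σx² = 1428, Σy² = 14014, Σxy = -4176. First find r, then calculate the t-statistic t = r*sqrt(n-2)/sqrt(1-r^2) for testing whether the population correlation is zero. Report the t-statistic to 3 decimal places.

-1.936

S_xy = nΣxy − ΣxΣy = 11·(-4176) − 118·(-358) = -45936 − (-42244) = -3692
S_xx = nΣx² − (Σx)² = 11·1428 − 118² = 15708 − 13924 = 1784
S_yy = nΣy² − (Σy)² = 11·14014 − (-358)² = 154154 − 128164 = 25990
r = S_xy / √(S_xx·S_yy) = -3692 / √(1784·25990) = -3692 / √46366160 = -3692 / 6809.2702 = -0.5422
t = r·√(n−2)/√(1−r²) = -0.5422·√9 / √(1−0.293981) = -1.626600 / 0.840249 = -1.936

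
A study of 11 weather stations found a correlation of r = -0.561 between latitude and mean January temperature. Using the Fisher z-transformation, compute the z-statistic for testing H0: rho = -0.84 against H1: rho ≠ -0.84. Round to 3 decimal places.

1.660

z_r = atanh(-0.561) = -0.634291,  z_0 = atanh(-0.84) = -1.221174
SE = 1/√(n−3) = 1/√8 = 0.353553
z = (z_r − z_0)/SE = (-0.634291 − (-1.221174)) / 0.353553 = 0.586883 / 0.353553 = 1.660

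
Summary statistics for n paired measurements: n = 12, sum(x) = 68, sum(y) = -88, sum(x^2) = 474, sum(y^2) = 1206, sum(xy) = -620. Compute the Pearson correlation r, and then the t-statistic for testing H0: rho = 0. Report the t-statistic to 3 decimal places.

Numerator: nΣxy − (Σx)(Σy) = 12·(-620) − (68)(-88) = -1456
Denominator: √[(nΣx²−(Σx)²)(nΣy²−(Σy)²)]
  nΣx²−(Σx)² = 12·474 − 4624 = 1064;  nΣy²−(Σy)² = 12·1206 − 7744 = 6728
  √(1064·6728) = √7158592 = 2675.5545
r = -1456 / 2675.5545 = -0.5442
t = r·√(n−2)/√(1−r²) = -0.5442·√10 / √(1−0.296154) = -1.720912 / 0.838955 = -2.051

-2.051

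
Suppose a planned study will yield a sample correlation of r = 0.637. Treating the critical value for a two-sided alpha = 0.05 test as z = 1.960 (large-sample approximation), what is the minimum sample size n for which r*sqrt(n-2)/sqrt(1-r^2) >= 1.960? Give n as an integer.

8

r√(n−2)/√(1−r²) ≥ 1.960  ⇔  n−2 ≥ (1.960)²·(1−r²)/r²
(1−r²)/r² = (1−0.405769)/0.405769 = 1.4645
n ≥ 2 + 3.8416·1.4645 = 2 + 5.6260 = 7.6260
⌈7.6260⌉ = 8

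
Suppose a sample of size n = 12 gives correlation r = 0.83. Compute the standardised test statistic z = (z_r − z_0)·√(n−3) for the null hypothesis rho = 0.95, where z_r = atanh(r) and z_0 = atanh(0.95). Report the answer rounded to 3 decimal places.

Fisher z: atanh(0.83) = 1.188136, atanh(0.95) = 1.831781
z = (z_r − z_0)·√(n−3) = (1.188136 − 1.831781)·√9 = -0.643645 · 3.000000 = -1.931

-1.931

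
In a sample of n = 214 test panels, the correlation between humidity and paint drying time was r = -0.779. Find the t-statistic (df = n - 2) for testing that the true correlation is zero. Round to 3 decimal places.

1 − r² = 1 − 0.606841 = 0.393159;  √(1−r²) = 0.627024
√(n−2) = √212 = 14.560220
t = r·√(n−2)/√(1−r²) = -0.779 · 14.560220 / 0.627024 = -18.089

-18.089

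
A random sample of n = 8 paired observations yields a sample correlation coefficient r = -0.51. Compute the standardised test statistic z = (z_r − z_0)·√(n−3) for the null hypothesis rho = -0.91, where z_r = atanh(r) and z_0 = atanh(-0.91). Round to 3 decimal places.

z_r = atanh(-0.51) = -0.562730,  z_0 = atanh(-0.91) = -1.527524
SE = 1/√(n−3) = 1/√5 = 0.447214
z = (z_r − z_0)/SE = (-0.562730 − (-1.527524)) / 0.447214 = 0.964794 / 0.447214 = 2.157

2.157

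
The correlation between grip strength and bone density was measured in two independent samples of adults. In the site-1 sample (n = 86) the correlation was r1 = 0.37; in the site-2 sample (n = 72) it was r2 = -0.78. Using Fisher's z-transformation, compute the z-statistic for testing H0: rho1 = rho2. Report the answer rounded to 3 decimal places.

Fisher z-transforms: z1 = atanh(0.37) = 0.388423, z2 = atanh(-0.78) = -1.045371; difference d = 1.433794
Var(d) = 1/83 + 1/69 = 0.0120482 + 0.0144928 = 0.0265410
z = d/√Var(d) = 1.433794 / √0.0265410 = 1.433794 / 0.162914 = 8.801

8.801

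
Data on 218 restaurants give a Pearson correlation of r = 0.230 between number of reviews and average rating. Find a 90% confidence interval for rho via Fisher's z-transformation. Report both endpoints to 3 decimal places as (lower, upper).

(0.121, 0.333)

Fisher z: z_r = atanh(r) = ½·ln((1+0.230)/(1−0.230)) = 0.234189
SE(z) = 1/√(n−3) = 1/√215 = 0.068199
90% ⇒ z* = 1.645; margin = 1.645·0.068199 = 0.112187
CI on z-scale: (0.122002, 0.346376)
Back-transform: tanh(0.122002) = 0.121400, tanh(0.346376) = 0.333158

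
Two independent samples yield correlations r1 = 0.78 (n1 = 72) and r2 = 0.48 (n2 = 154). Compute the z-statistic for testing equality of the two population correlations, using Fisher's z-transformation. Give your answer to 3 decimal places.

3.595

Fisher z-transforms: z1 = atanh(0.78) = 1.045371, z2 = atanh(0.48) = 0.522984; difference d = 0.522387
Var(d) = 1/69 + 1/151 = 0.0144928 + 0.0066225 = 0.0211153
z = d/√Var(d) = 0.522387 / √0.0211153 = 0.522387 / 0.145311 = 3.595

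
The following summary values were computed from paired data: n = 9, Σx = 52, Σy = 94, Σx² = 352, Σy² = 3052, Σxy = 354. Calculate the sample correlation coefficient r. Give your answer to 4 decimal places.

-0.5789

Numerator: nΣxy − (Σx)(Σy) = 9·354 − (52)(94) = -1702
Denominator: √[(nΣx²−(Σx)²)(nΣy²−(Σy)²)]
  nΣx²−(Σx)² = 9·352 − 2704 = 464;  nΣy²−(Σy)² = 9·3052 − 8836 = 18632
  √(464·18632) = √8645248 = 2940.2803
r = -1702 / 2940.2803 = -0.5789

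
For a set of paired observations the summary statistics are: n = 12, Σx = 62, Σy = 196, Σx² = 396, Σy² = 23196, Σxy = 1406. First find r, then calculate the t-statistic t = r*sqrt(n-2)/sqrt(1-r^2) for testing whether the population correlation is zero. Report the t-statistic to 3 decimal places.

1.067

S_xy = nΣxy − ΣxΣy = 12·1406 − 62·196 = 16872 − 12152 = 4720
S_xx = nΣx² − (Σx)² = 12·396 − 62² = 4752 − 3844 = 908
S_yy = nΣy² − (Σy)² = 12·23196 − 196² = 278352 − 38416 = 239936
r = S_xy / √(S_xx·S_yy) = 4720 / √(908·239936) = 4720 / √217861888 = 4720 / 14760.1453 = 0.3198
t = r·√(n−2)/√(1−r²) = 0.3198·√10 / √(1−0.102272) = 1.011296 / 0.947485 = 1.067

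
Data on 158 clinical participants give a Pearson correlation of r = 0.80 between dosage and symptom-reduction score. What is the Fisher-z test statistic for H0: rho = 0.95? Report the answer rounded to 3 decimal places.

Fisher z: atanh(0.80) = 1.098612, atanh(0.95) = 1.831781
z = (z_r − z_0)·√(n−3) = (1.098612 − 1.831781)·√155 = -0.733169 · 12.449900 = -9.128

-9.128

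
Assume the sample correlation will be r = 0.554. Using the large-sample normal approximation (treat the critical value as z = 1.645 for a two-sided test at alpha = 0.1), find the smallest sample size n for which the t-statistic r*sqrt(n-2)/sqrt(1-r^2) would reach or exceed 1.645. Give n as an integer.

Need r·√(n−2)/√(1−r²) ≥ 1.645
√(n−2) ≥ 1.645·√(1−0.306916) / 0.554 = 1.645·0.832517 / 0.554 = 2.4720
n−2 ≥ 6.1108  ⇒  n ≥ 8.1108
Smallest integer n = 9

9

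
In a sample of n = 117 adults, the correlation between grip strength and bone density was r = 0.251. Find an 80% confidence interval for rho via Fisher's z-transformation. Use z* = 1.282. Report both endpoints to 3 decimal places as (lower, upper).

Fisher z: z_r = atanh(r) = ½·ln((1+0.251)/(1−0.251)) = 0.256480
SE(z) = 1/√(n−3) = 1/√114 = 0.093659
80% ⇒ z* = 1.282; margin = 1.282·0.093659 = 0.120071
CI on z-scale: (0.136409, 0.376551)
Back-transform: tanh(0.136409) = 0.135569, tanh(0.376551) = 0.359708

(0.136, 0.360)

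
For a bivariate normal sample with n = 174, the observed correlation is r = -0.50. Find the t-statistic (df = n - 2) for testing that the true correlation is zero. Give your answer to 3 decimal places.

-7.572

1 − r² = 1 − 0.2500 = 0.7500;  √(1−r²) = 0.866025
√(n−2) = √172 = 13.114877
t = r·√(n−2)/√(1−r²) = -0.50 · 13.114877 / 0.866025 = -7.572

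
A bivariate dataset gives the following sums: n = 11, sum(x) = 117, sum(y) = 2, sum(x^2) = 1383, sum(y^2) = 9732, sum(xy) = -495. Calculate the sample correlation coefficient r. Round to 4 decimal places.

-0.4446

S_xy = nΣxy − ΣxΣy = 11·(-495) − 117·2 = -5445 − 234 = -5679
S_xx = nΣx² − (Σx)² = 11·1383 − 117² = 15213 − 13689 = 1524
S_yy = nΣy² − (Σy)² = 11·9732 − 2² = 107052 − 4 = 107048
r = S_xy / √(S_xx·S_yy) = -5679 / √(1524·107048) = -5679 / √163141152 = -5679 / 12772.6721 = -0.4446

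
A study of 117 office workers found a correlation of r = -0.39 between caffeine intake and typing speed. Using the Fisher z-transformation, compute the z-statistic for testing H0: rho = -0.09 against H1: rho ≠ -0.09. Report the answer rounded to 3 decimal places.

-3.433

Fisher z: atanh(-0.39) = -0.411800, atanh(-0.09) = -0.090244
z = (z_r − z_0)·√(n−3) = (-0.411800 − (-0.090244))·√114 = -0.321556 · 10.677078 = -3.433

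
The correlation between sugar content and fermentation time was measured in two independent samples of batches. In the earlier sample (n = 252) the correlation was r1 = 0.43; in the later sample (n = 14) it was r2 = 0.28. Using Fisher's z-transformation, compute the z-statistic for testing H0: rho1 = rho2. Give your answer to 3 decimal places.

Fisher z-transforms: z1 = atanh(0.43) = 0.459897, z2 = atanh(0.28) = 0.287682; difference d = 0.172215
Var(d) = 1/249 + 1/11 = 0.0040161 + 0.0909091 = 0.0949252
z = d/√Var(d) = 0.172215 / √0.0949252 = 0.172215 / 0.308099 = 0.559

0.559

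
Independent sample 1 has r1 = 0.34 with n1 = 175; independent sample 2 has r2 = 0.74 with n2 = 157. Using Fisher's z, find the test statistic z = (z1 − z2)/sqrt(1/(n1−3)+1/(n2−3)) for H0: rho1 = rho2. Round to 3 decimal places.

z1 = atanh(0.34) = 0.354093,  z2 = atanh(0.74) = 0.950479
SE = √(1/(n1−3) + 1/(n2−3)) = √(1/172 + 1/154) = √(0.0058140 + 0.0064935) = √0.0123075 = 0.110939
z = (z1 − z2)/SE = (0.354093 − 0.950479) / 0.110939 = -0.596386 / 0.110939 = -5.376

-5.376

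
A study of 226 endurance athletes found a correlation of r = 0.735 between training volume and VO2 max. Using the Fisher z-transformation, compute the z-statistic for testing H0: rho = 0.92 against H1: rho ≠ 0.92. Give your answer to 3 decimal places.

Fisher z: atanh(0.735) = 0.939516, atanh(0.92) = 1.589027
z = (z_r − z_0)·√(n−3) = (0.939516 − 1.589027)·√223 = -0.649511 · 14.933185 = -9.699

-9.699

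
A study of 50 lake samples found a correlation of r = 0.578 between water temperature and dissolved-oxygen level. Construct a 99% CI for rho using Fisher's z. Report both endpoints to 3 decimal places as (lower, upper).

(0.276, 0.776)

z_r = atanh(0.578) = 0.659454;  SE = 1/√(n−3) = 1/√47 = 0.145865
z-limits: 0.659454 ± 2.576·0.145865 = 0.659454 ± 0.375748 = [0.283706, 1.035202]
ρ-limits: (tanh 0.283706, tanh 1.035202) = (0.276, 0.776)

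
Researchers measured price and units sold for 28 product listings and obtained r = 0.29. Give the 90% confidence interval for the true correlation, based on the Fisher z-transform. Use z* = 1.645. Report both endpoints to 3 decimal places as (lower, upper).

z_r = atanh(0.29) = 0.298566;  SE = 1/√(n−3) = 1/√25 = 0.200000
z-limits: 0.298566 ± 1.645·0.200000 = 0.298566 ± 0.329000 = [-0.030434, 0.627566]
ρ-limits: (tanh -0.030434, tanh 0.627566) = (-0.030, 0.556)

(-0.030, 0.556)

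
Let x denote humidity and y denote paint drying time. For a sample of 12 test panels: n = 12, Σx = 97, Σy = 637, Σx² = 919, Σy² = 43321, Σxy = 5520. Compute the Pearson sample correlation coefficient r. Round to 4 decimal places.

S_xy = nΣxy − ΣxΣy = 12·5520 − 97·637 = 66240 − 61789 = 4451
S_xx = nΣx² − (Σx)² = 12·919 − 97² = 11028 − 9409 = 1619
S_yy = nΣy² − (Σy)² = 12·43321 − 637² = 519852 − 405769 = 114083
r = S_xy / √(S_xx·S_yy) = 4451 / √(1619·114083) = 4451 / √184700377 = 4451 / 13590.4517 = 0.3275

0.3275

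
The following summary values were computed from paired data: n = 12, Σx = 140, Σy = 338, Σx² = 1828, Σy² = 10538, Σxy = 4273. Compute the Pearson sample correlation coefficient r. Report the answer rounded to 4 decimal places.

0.7407

Numerator: nΣxy − (Σx)(Σy) = 12·4273 − (140)(338) = 3956
Denominator: √[(nΣx²−(Σx)²)(nΣy²−(Σy)²)]
  nΣx²−(Σx)² = 12·1828 − 19600 = 2336;  nΣy²−(Σy)² = 12·10538 − 114244 = 12212
  √(2336·12212) = √28527232 = 5341.0890
r = 3956 / 5341.0890 = 0.7407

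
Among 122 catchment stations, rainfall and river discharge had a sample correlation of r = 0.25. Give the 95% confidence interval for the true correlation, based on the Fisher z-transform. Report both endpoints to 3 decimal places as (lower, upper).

z_r = atanh(0.25) = 0.255413;  SE = 1/√(n−3) = 1/√119 = 0.091670
z-limits: 0.255413 ± 1.960·0.091670 = 0.255413 ± 0.179673 = [0.075740, 0.435086]
ρ-limits: (tanh 0.075740, tanh 0.435086) = (0.076, 0.410)

(0.076, 0.410)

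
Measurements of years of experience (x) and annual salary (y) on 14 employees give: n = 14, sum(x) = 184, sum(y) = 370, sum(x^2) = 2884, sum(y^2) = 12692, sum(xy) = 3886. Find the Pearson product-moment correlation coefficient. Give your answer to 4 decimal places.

S_xy = nΣxy − ΣxΣy = 14·3886 − 184·370 = 54404 − 68080 = -13676
S_xx = nΣx² − (Σx)² = 14·2884 − 184² = 40376 − 33856 = 6520
S_yy = nΣy² − (Σy)² = 14·12692 − 370² = 177688 − 136900 = 40788
r = S_xy / √(S_xx·S_yy) = -13676 / √(6520·40788) = -13676 / √265937760 = -13676 / 16307.5982 = -0.8386

-0.8386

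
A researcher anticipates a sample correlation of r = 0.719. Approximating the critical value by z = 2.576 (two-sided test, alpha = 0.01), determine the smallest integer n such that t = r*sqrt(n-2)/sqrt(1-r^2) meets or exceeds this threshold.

r√(n−2)/√(1−r²) ≥ 2.576  ⇔  n−2 ≥ (2.576)²·(1−r²)/r²
(1−r²)/r² = (1−0.516961)/0.516961 = 0.9344
n ≥ 2 + 6.635776·0.9344 = 2 + 6.2005 = 8.2005
⌈8.2005⌉ = 9

9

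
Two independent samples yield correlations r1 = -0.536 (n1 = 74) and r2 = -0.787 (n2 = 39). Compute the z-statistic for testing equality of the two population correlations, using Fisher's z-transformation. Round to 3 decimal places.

z1 = atanh(-0.536) = -0.598526,  z2 = atanh(-0.787) = -1.063501
SE = √(1/(n1−3) + 1/(n2−3)) = √(1/71 + 1/36) = √(0.0140845 + 0.0277778) = √0.0418623 = 0.204603
z = (z1 − z2)/SE = (-0.598526 − (-1.063501)) / 0.204603 = 0.464975 / 0.204603 = 2.273

2.273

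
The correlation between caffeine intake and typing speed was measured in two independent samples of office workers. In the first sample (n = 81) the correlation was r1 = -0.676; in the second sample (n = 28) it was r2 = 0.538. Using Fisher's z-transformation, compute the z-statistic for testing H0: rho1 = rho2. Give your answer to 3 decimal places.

z1 = atanh(-0.676) = -0.821711,  z2 = atanh(0.538) = 0.601337
SE = √(1/(n1−3) + 1/(n2−3)) = √(1/78 + 1/25) = √(0.0128205 + 0.0400000) = √0.0528205 = 0.229827
z = (z1 − z2)/SE = (-0.821711 − 0.601337) / 0.229827 = -1.423048 / 0.229827 = -6.192

-6.192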